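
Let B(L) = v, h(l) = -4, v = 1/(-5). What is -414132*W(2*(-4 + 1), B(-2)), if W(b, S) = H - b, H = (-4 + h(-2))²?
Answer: -28989240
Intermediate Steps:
v = -⅕ ≈ -0.20000
B(L) = -⅕
H = 64 (H = (-4 - 4)² = (-8)² = 64)
W(b, S) = 64 - b
-414132*W(2*(-4 + 1), B(-2)) = -414132*(64 - 2*(-4 + 1)) = -414132*(64 - 2*(-3)) = -414132*(64 - 1*(-6)) = -414132*(64 + 6) = -414132*70 = -28989240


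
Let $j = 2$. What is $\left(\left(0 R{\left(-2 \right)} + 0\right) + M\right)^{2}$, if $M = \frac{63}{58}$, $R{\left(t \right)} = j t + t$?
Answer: $\frac{3969}{3364} \approx 1.1798$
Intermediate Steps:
$R{\left(t \right)} = 3 t$ ($R{\left(t \right)} = 2 t + t = 3 t$)
$M = \frac{63}{58}$ ($M = 63 \cdot \frac{1}{58} = \frac{63}{58} \approx 1.0862$)
$\left(\left(0 R{\left(-2 \right)} + 0\right) + M\right)^{2} = \left(\left(0 \cdot 3 \left(-2\right) + 0\right) + \frac{63}{58}\right)^{2} = \left(\left(0 \left(-6\right) + 0\right) + \frac{63}{58}\right)^{2} = \left(\left(0 + 0\right) + \frac{63}{58}\right)^{2} = \left(0 + \frac{63}{58}\right)^{2} = \left(\frac{63}{58}\right)^{2} = \frac{3969}{3364}$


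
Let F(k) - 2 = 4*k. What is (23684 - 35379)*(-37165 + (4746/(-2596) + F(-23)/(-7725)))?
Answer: 58112225443523/133694 ≈ 4.3467e+8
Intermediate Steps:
F(k) = 2 + 4*k
(23684 - 35379)*(-37165 + (4746/(-2596) + F(-23)/(-7725))) = (23684 - 35379)*(-37165 + (4746/(-2596) + (2 + 4*(-23))/(-7725))) = -11695*(-37165 + (4746*(-1/2596) + (2 - 92)*(-1/7725))) = -11695*(-37165 + (-2373/1298 - 90*(-1/7725))) = -11695*(-37165 + (-2373/1298 + 6/515)) = -11695*(-37165 - 1214307/668470) = -11695*(-24844901857/668470) = 58112225443523/133694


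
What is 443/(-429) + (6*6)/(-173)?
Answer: -92083/74217 ≈ -1.2407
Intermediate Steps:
443/(-429) + (6*6)/(-173) = 443*(-1/429) + 36*(-1/173) = -443/429 - 36/173 = -92083/74217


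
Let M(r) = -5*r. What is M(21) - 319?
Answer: -424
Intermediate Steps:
M(21) - 319 = -5*21 - 319 = -105 - 319 = -424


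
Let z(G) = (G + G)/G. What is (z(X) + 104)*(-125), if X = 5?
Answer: -13250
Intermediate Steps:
z(G) = 2 (z(G) = (2*G)/G = 2)
(z(X) + 104)*(-125) = (2 + 104)*(-125) = 106*(-125) = -13250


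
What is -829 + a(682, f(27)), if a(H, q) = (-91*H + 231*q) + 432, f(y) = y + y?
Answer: -49985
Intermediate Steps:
f(y) = 2*y
a(H, q) = 432 - 91*H + 231*q
-829 + a(682, f(27)) = -829 + (432 - 91*682 + 231*(2*27)) = -829 + (432 - 62062 + 231*54) = -829 + (432 - 62062 + 12474) = -829 - 49156 = -49985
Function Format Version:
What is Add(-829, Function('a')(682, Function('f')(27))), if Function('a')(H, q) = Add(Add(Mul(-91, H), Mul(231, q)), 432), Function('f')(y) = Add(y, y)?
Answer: -49985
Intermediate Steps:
Function('f')(y) = Mul(2, y)
Function('a')(H, q) = Add(432, Mul(-91, H), Mul(231, q))
Add(-829, Function('a')(682, Function('f')(27))) = Add(-829, Add(432, Mul(-91, 682), Mul(231, Mul(2, 27)))) = Add(-829, Add(432, -62062, Mul(231, 54))) = Add(-829, Add(432, -62062, 12474)) = Add(-829, -49156) = -49985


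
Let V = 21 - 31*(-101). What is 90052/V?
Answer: 22513/788 ≈ 28.570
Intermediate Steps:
V = 3152 (V = 21 + 3131 = 3152)
90052/V = 90052/3152 = 90052*(1/3152) = 22513/788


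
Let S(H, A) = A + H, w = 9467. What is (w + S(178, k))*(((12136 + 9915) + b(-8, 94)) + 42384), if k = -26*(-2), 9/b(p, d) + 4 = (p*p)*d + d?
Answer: 3815188833943/6106 ≈ 6.2483e+8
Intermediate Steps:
b(p, d) = 9/(-4 + d + d*p²) (b(p, d) = 9/(-4 + ((p*p)*d + d)) = 9/(-4 + (p²*d + d)) = 9/(-4 + (d*p² + d)) = 9/(-4 + (d + d*p²)) = 9/(-4 + d + d*p²))
k = 52
(w + S(178, k))*(((12136 + 9915) + b(-8, 94)) + 42384) = (9467 + (52 + 178))*(((12136 + 9915) + 9/(-4 + 94 + 94*(-8)²)) + 42384) = (9467 + 230)*((22051 + 9/(-4 + 94 + 94*64)) + 42384) = 9697*((22051 + 9/(-4 + 94 + 6016)) + 42384) = 9697*((22051 + 9/6106) + 42384) = 9697*(134643415/6106 + 42384) = 9697*(393440119/6106) = 3815188833943/6106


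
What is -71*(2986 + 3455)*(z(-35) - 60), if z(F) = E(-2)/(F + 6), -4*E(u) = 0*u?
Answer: 27438660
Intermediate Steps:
E(u) = 0 (E(u) = -0*u = -¼*0 = 0)
z(F) = 0 (z(F) = 0/(F + 6) = 0/(6 + F) = 0)
-71*(2986 + 3455)*(z(-35) - 60) = -71*(2986 + 3455)*(0 - 60) = -457311*(-60) = -71*(-386460) = 27438660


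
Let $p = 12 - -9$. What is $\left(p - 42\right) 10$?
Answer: $-210$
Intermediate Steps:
$p = 21$ ($p = 12 + 9 = 21$)
$\left(p - 42\right) 10 = \left(21 - 42\right) 10 = \left(-21\right) 10 = -210$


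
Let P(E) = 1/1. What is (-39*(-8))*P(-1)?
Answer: 312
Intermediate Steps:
P(E) = 1
(-39*(-8))*P(-1) = -39*(-8)*1 = 312*1 = 312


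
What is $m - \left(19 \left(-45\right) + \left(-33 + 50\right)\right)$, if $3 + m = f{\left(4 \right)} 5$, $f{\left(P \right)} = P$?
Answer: $855$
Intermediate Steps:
$m = 17$ ($m = -3 + 4 \cdot 5 = -3 + 20 = 17$)
$m - \left(19 \left(-45\right) + \left(-33 + 50\right)\right) = 17 - \left(19 \left(-45\right) + \left(-33 + 50\right)\right) = 17 - \left(-855 + 17\right) = 17 - -838 = 17 + 838 = 855$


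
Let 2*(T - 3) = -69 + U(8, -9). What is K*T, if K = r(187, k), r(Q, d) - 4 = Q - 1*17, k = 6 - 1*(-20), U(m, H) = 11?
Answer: -4524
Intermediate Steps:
k = 26 (k = 6 + 20 = 26)
r(Q, d) = -13 + Q (r(Q, d) = 4 + (Q - 1*17) = 4 + (Q - 17) = 4 + (-17 + Q) = -13 + Q)
K = 174 (K = -13 + 187 = 174)
T = -26 (T = 3 + (-69 + 11)/2 = 3 + (½)*(-58) = 3 - 29 = -26)
K*T = 174*(-26) = -4524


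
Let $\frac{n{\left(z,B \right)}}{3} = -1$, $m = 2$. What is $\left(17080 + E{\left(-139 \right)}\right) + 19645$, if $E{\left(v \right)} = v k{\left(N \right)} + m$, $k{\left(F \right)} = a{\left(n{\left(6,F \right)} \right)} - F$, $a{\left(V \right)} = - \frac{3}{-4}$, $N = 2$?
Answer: $\frac{147603}{4} \approx 36901.0$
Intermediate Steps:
$n{\left(z,B \right)} = -3$ ($n{\left(z,B \right)} = 3 \left(-1\right) = -3$)
$a{\left(V \right)} = \frac{3}{4}$ ($a{\left(V \right)} = \left(-3\right) \left(- \frac{1}{4}\right) = \frac{3}{4}$)
$k{\left(F \right)} = \frac{3}{4} - F$
$E{\left(v \right)} = 2 - \frac{5 v}{4}$ ($E{\left(v \right)} = v \left(\frac{3}{4} - 2\right) + 2 = v \left(- \frac{5}{4}\right) + 2 = - \frac{5 v}{4} + 2 = 2 - \frac{5 v}{4}$)
$\left(17080 + E{\left(-139 \right)}\right) + 19645 = \left(17080 + \left(2 - - \frac{695}{4}\right)\right) + 19645 = \left(17080 + \left(2 + \frac{695}{4}\right)\right) + 19645 = \left(17080 + \frac{703}{4}\right) + 19645 = \frac{69023}{4} + 19645 = \frac{147603}{4}$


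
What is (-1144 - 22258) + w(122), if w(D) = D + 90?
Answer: -23190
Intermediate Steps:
w(D) = 90 + D
(-1144 - 22258) + w(122) = (-1144 - 22258) + (90 + 122) = -23402 + 212 = -23190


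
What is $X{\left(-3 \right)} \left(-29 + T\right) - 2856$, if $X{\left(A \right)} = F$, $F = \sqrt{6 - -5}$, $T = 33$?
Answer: $-2856 + 4 \sqrt{11} \approx -2842.7$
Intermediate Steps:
$F = \sqrt{11}$ ($F = \sqrt{6 + 5} = \sqrt{11} \approx 3.3166$)
$X{\left(A \right)} = \sqrt{11}$
$X{\left(-3 \right)} \left(-29 + T\right) - 2856 = \sqrt{11} \left(-29 + 33\right) - 2856 = \sqrt{11} \cdot 4 - 2856 = 4 \sqrt{11} - 2856 = -2856 + 4 \sqrt{11}$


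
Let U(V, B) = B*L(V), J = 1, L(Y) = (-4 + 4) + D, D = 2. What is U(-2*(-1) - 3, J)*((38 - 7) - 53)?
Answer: -44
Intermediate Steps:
L(Y) = 2 (L(Y) = (-4 + 4) + 2 = 0 + 2 = 2)
U(V, B) = 2*B (U(V, B) = B*2 = 2*B)
U(-2*(-1) - 3, J)*((38 - 7) - 53) = (2*1)*((38 - 7) - 53) = 2*(31 - 53) = 2*(-22) = -44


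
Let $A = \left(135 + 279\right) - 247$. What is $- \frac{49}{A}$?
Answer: $- \frac{49}{167} \approx -0.29341$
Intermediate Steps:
$A = 167$ ($A = 414 - 247 = 167$)
$- \frac{49}{A} = - \frac{49}{167}$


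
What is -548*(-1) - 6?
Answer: 542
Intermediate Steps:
-548*(-1) - 6 = -137*(-4) - 6 = 548 - 6 = 542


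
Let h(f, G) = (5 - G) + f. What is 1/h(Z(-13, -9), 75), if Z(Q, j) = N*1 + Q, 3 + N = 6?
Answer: -1/80 ≈ -0.012500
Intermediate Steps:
N = 3 (N = -3 + 6 = 3)
Z(Q, j) = 3 + Q (Z(Q, j) = 3*1 + Q = 3 + Q)
h(f, G) = 5 + f - G
1/h(Z(-13, -9), 75) = 1/(5 + (3 - 13) - 1*75) = 1/(5 - 10 - 75) = 1/(-80) = -1/80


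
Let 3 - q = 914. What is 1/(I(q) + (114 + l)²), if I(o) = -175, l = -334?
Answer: 1/48225 ≈ 2.0736e-5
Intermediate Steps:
q = -911 (q = 3 - 1*914 = 3 - 914 = -911)
1/(I(q) + (114 + l)²) = 1/(-175 + (114 - 334)²) = 1/(-175 + (-220)²) = 1/(-175 + 48400) = 1/48225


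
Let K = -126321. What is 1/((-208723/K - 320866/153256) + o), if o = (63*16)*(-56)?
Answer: -9679725588/546405422022373 ≈ -1.7715e-5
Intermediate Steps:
o = -56448 (o = 1008*(-56) = -56448)
1/((-208723/K - 320866/153256) + o) = 1/((-208723/(-126321) - 320866/153256) - 56448) = 1/((-208723*(-1/126321) - 320866*1/153256) - 56448) = 1/((208723/126321 - 160433/76628) - 56448) = 1/(-4272030949/9679725588 - 56448) = 1/(-546405422022373/9679725588) = -9679725588/546405422022373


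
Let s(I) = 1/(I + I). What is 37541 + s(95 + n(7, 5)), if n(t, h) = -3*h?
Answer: 6006561/160 ≈ 37541.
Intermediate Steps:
s(I) = 1/(2*I)
37541 + s(95 + n(7, 5)) = 37541 + 1/(2*(95 - 3*5)) = 37541 + 1/(2*(95 - 15)) = 37541 + (½)/80 = 37541 + (½)*(1/80) = 37541 + 1/160 = 6006561/160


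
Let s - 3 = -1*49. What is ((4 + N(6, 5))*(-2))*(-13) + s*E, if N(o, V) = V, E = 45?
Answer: -1836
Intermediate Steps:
s = -46 (s = 3 - 1*49 = 3 - 49 = -46)
((4 + N(6, 5))*(-2))*(-13) + s*E = ((4 + 5)*(-2))*(-13) - 46*45 = (9*(-2))*(-13) - 2070 = -18*(-13) - 2070 = 234 - 2070 = -1836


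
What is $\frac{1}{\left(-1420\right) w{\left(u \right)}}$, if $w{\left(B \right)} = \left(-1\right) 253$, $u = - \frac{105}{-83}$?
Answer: $\frac{1}{359260} \approx 2.7835 \cdot 10^{-6}$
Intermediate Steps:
$u = \frac{105}{83}$ ($u = \left(-105\right) \left(- \frac{1}{83}\right) = \frac{105}{83} \approx 1.2651$)
$w{\left(B \right)} = -253$
$\frac{1}{\left(-1420\right) w{\left(u \right)}} = \frac{1}{\left(-1420\right) \left(-253\right)} = \left(- \frac{1}{1420}\right) \left(- \frac{1}{253}\right) = \frac{1}{359260}$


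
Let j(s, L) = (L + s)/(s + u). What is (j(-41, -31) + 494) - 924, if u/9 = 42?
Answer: -144982/337 ≈ -430.21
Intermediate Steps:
u = 378 (u = 9*42 = 378)
j(s, L) = (L + s)/(378 + s) (j(s, L) = (L + s)/(s + 378) = (L + s)/(378 + s))
(j(-41, -31) + 494) - 924 = ((-31 - 41)/(378 - 41) + 494) - 924 = (-72/337 + 494) - 924 = 166406/337 - 924 = -144982/337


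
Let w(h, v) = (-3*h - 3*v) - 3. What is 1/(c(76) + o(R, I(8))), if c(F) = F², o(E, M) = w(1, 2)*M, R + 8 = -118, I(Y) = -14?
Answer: 1/5944 ≈ 0.00016824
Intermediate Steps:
w(h, v) = -3 - 3*h - 3*v
R = -126 (R = -8 - 118 = -126)
o(E, M) = -12*M (o(E, M) = (-3 - 3*1 - 3*2)*M = (-3 - 3 - 6)*M = -12*M)
1/(c(76) + o(R, I(8))) = 1/(76² - 12*(-14)) = 1/(5776 + 168) = 1/5944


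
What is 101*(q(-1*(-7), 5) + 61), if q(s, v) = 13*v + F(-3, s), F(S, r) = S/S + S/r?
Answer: 89486/7 ≈ 12784.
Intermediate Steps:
F(S, r) = 1 + S/r
q(s, v) = 13*v + (-3 + s)/s
101*(q(-1*(-7), 5) + 61) = 101*((1 - 3/((-1*(-7))) + 13*5) + 61) = 101*((1 - 3/7 + 65) + 61) = 101*(459/7 + 61) = 101*(886/7) = 89486/7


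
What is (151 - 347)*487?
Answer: -95452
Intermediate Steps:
(151 - 347)*487 = -196*487 = -95452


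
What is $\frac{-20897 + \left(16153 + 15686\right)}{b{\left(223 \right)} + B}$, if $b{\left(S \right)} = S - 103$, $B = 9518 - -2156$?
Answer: $\frac{5471}{5897} \approx 0.92776$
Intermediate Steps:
$B = 11674$ ($B = 9518 + 2156 = 11674$)
$b{\left(S \right)} = -103 + S$
$\frac{-20897 + \left(16153 + 15686\right)}{b{\left(223 \right)} + B} = \frac{-20897 + \left(16153 + 15686\right)}{\left(-103 + 223\right) + 11674} = \frac{-20897 + 31839}{120 + 11674} = \frac{10942}{11794} = 10942 \cdot \frac{1}{11794} = \frac{5471}{5897}$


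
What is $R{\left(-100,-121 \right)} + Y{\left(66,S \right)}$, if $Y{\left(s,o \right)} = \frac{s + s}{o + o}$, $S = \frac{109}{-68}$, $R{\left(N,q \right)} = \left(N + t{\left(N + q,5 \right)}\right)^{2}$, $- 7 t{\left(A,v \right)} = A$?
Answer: $\frac{24789157}{5341} \approx 4641.3$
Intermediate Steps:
$t{\left(A,v \right)} = - \frac{A}{7}$
$R{\left(N,q \right)} = \left(- \frac{q}{7} + \frac{6 N}{7}\right)^{2}$ ($R{\left(N,q \right)} = \left(N - \frac{N + q}{7}\right)^{2} = \left(N - \left(\frac{N}{7} + \frac{q}{7}\right)\right)^{2} = \left(- \frac{q}{7} + \frac{6 N}{7}\right)^{2}$)
$S = - \frac{109}{68}$ ($S = 109 \left(- \frac{1}{68}\right) = - \frac{109}{68} \approx -1.6029$)
$Y{\left(s,o \right)} = \frac{s}{o}$ ($Y{\left(s,o \right)} = \frac{2 s}{2 o} = 2 s \frac{1}{2 o} = \frac{s}{o}$)
$R{\left(-100,-121 \right)} + Y{\left(66,S \right)} = \frac{\left(\left(-1\right) \left(-121\right) + 6 \left(-100\right)\right)^{2}}{49} + \frac{66}{- \frac{109}{68}} = \frac{\left(121 - 600\right)^{2}}{49} + 66 \left(- \frac{68}{109}\right) = \frac{\left(-479\right)^{2}}{49} - \frac{4488}{109} = \frac{1}{49} \cdot 229441 - \frac{4488}{109} = \frac{229441}{49} - \frac{4488}{109} = \frac{24789157}{5341}$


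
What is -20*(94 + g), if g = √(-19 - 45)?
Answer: -1880 - 160*I ≈ -1880.0 - 160.0*I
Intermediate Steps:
g = 8*I (g = √(-64) = 8*I ≈ 8.0*I)
-20*(94 + g) = -20*(94 + 8*I) = -1880 - 160*I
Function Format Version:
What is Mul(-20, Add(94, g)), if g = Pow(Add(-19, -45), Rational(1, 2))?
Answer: Add(-1880, Mul(-160, I)) ≈ Add(-1880.0, Mul(-160.00, I))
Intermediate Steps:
g = Mul(8, I) (g = Pow(-64, Rational(1, 2)) = Mul(8, I) ≈ Mul(8.0000, I))
Mul(-20, Add(94, g)) = Mul(-20, Add(94, Mul(8, I))) = Add(-1880, Mul(-160, I))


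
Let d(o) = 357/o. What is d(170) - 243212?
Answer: -2432099/10 ≈ -2.4321e+5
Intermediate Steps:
d(170) - 243212 = 357/170 - 243212 = 357*(1/170) - 243212 = 21/10 - 243212 = -2432099/10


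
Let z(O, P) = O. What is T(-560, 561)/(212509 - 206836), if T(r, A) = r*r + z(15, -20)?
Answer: 313615/5673 ≈ 55.282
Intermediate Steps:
T(r, A) = 15 + r² (T(r, A) = r*r + 15 = r² + 15 = 15 + r²)
T(-560, 561)/(212509 - 206836) = (15 + (-560)²)/(212509 - 206836) = (15 + 313600)/5673 = 313615*(1/5673) = 313615/5673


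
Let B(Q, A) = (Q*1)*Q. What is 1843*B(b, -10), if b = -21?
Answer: 812763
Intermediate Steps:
B(Q, A) = Q**2 (B(Q, A) = Q*Q = Q**2)
1843*B(b, -10) = 1843*(-21)**2 = 1843*441 = 812763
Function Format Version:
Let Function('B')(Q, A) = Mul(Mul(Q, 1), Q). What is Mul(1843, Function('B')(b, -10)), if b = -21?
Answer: 812763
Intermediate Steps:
Function('B')(Q, A) = Pow(Q, 2) (Function('B')(Q, A) = Mul(Q, Q) = Pow(Q, 2))
Mul(1843, Function('B')(b, -10)) = Mul(1843, Pow(-21, 2)) = Mul(1843, 441) = 812763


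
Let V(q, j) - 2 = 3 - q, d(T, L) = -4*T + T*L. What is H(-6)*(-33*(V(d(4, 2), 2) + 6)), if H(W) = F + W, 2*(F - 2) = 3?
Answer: 3135/2 ≈ 1567.5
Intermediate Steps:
F = 7/2 (F = 2 + (½)*3 = 2 + 3/2 = 7/2 ≈ 3.5000)
d(T, L) = -4*T + L*T
V(q, j) = 5 - q (V(q, j) = 2 + (3 - q) = 5 - q)
H(W) = 7/2 + W
H(-6)*(-33*(V(d(4, 2), 2) + 6)) = (7/2 - 6)*(-33*((5 - 4*(-4 + 2)) + 6)) = -(-165)*((5 - 4*(-2)) + 6)/2 = -(-165)*((5 - 1*(-8)) + 6)/2 = -(-165)*((5 + 8) + 6)/2 = -(-165)*(13 + 6)/2 = -(-165)*19/2 = -5/2*(-627) = 3135/2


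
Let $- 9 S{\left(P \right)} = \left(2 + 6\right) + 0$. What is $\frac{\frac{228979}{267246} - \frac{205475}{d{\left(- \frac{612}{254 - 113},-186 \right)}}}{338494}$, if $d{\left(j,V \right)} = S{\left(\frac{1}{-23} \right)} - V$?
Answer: $- \frac{2519540141}{768919923954} \approx -0.0032767$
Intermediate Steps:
$S{\left(P \right)} = - \frac{8}{9}$ ($S{\left(P \right)} = - \frac{\left(2 + 6\right) + 0}{9} = - \frac{8 + 0}{9} = \left(- \frac{1}{9}\right) 8 = - \frac{8}{9}$)
$d{\left(j,V \right)} = - \frac{8}{9} - V$
$\frac{\frac{228979}{267246} - \frac{205475}{d{\left(- \frac{612}{254 - 113},-186 \right)}}}{338494} = \frac{\frac{228979}{267246} - \frac{205475}{- \frac{8}{9} - -186}}{338494} = \left(228979 \cdot \frac{1}{267246} - \frac{205475}{- \frac{8}{9} + 186}\right) \frac{1}{338494} = \left(\frac{228979}{267246} - \frac{205475}{\frac{1666}{9}}\right) \frac{1}{338494} = \left(\frac{228979}{267246} - \frac{1849275}{1666}\right) \frac{1}{338494} = \left(- \frac{2519540141}{2271591}\right) \frac{1}{338494} = - \frac{2519540141}{768919923954}$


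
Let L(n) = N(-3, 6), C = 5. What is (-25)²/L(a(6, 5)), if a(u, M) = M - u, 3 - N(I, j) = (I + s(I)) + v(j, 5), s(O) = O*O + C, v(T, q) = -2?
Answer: -625/6 ≈ -104.17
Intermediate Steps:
s(O) = 5 + O² (s(O) = O*O + 5 = O² + 5 = 5 + O²)
N(I, j) = -I - I² (N(I, j) = 3 - ((I + (5 + I²)) - 2) = 3 - ((5 + I + I²) - 2) = 3 - (3 + I + I²) = 3 + (-3 - I - I²) = -I - I²)
L(n) = -6 (L(n) = -3*(-1 - 1*(-3)) = -3*(-1 + 3) = -3*2 = -6)
(-25)²/L(a(6, 5)) = (-25)²/(-6) = 625*(-⅙) = -625/6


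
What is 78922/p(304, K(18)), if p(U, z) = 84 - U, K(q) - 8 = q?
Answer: -39461/110 ≈ -358.74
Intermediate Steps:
K(q) = 8 + q
78922/p(304, K(18)) = 78922/(84 - 1*304) = 78922/(84 - 304) = 78922/(-220) = 78922*(-1/220) = -39461/110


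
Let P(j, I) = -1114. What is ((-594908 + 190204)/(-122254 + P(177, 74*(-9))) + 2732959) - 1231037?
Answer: 23161189750/15421 ≈ 1.5019e+6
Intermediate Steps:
((-594908 + 190204)/(-122254 + P(177, 74*(-9))) + 2732959) - 1231037 = ((-594908 + 190204)/(-122254 - 1114) + 2732959) - 1231037 = (-404704/(-123368) + 2732959) - 1231037 = (-404704*(-1/123368) + 2732959) - 1231037 = (50588/15421 + 2732959) - 1231037 = 42145011327/15421 - 1231037 = 23161189750/15421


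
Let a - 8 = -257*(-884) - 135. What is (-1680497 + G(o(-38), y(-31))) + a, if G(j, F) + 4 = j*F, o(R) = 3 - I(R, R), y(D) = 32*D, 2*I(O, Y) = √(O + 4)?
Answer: -1456416 + 496*I*√34 ≈ -1.4564e+6 + 2892.2*I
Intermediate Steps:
I(O, Y) = √(4 + O)/2 (I(O, Y) = √(O + 4)/2 = √(4 + O)/2)
o(R) = 3 - √(4 + R)/2
G(j, F) = -4 + F*j (G(j, F) = -4 + j*F = -4 + F*j)
a = 227061 (a = 8 + (-257*(-884) - 135) = 8 + (227188 - 135) = 8 + 227053 = 227061)
(-1680497 + G(o(-38), y(-31))) + a = (-1680497 + (-4 + (32*(-31))*(3 - √(4 - 38)/2))) + 227061 = (-1680497 + (-4 - 992*(3 - I*√34/2))) + 227061 = (-1680497 + (-4 + (-2976 + 496*I*√34))) + 227061 = (-1680497 + (-2980 + 496*I*√34)) + 227061 = (-1683477 + 496*I*√34) + 227061 = -1456416 + 496*I*√34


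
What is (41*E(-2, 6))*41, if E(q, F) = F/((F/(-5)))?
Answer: -8405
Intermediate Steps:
E(q, F) = -5 (E(q, F) = F/((F*(-⅕))) = F/((-F/5)) = F*(-5/F) = -5)
(41*E(-2, 6))*41 = (41*(-5))*41 = -205*41 = -8405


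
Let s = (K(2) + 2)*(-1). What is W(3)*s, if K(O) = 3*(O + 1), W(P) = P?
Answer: -33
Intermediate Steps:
K(O) = 3 + 3*O (K(O) = 3*(1 + O) = 3 + 3*O)
s = -11 (s = ((3 + 3*2) + 2)*(-1) = ((3 + 6) + 2)*(-1) = (9 + 2)*(-1) = 11*(-1) = -11)
W(3)*s = 3*(-11) = -33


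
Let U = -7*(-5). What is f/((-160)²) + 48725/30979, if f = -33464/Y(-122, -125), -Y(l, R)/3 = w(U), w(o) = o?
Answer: 16501185157/10408944000 ≈ 1.5853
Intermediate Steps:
U = 35
Y(l, R) = -105 (Y(l, R) = -3*35 = -105)
f = 33464/105 (f = -33464/(-105) = -33464*(-1/105) = 33464/105 ≈ 318.70)
f/((-160)²) + 48725/30979 = 33464/(105*((-160)²)) + 48725/30979 = (33464/105)/25600 + 48725*(1/30979) = (33464/105)*(1/25600) + 48725/30979 = 4183/336000 + 48725/30979 = 16501185157/10408944000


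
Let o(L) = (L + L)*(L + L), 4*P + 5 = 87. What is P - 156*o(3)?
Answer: -11191/2 ≈ -5595.5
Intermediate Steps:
P = 41/2 (P = -5/4 + (¼)*87 = -5/4 + 87/4 = 41/2 ≈ 20.500)
o(L) = 4*L² (o(L) = (2*L)*(2*L) = 4*L²)
P - 156*o(3) = 41/2 - 624*3² = 41/2 - 624*9 = 41/2 - 156*36 = 41/2 - 5616 = -11191/2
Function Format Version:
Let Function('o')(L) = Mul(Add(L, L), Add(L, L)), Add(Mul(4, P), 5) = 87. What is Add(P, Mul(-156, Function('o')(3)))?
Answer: Rational(-11191, 2) ≈ -5595.5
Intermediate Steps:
P = Rational(41, 2) (P = Add(Rational(-5, 4), Mul(Rational(1, 4), 87)) = Add(Rational(-5, 4), Rational(87, 4)) = Rational(41, 2) ≈ 20.500)
Function('o')(L) = Mul(4, Pow(L, 2)) (Function('o')(L) = Mul(Mul(2, L), Mul(2, L)) = Mul(4, Pow(L, 2)))
Add(P, Mul(-156, Function('o')(3))) = Add(Rational(41, 2), Mul(-156, Mul(4, Pow(3, 2)))) = Add(Rational(41, 2), Mul(-156, Mul(4, 9))) = Add(Rational(41, 2), Mul(-156, 36)) = Add(Rational(41, 2), -5616) = Rational(-11191, 2)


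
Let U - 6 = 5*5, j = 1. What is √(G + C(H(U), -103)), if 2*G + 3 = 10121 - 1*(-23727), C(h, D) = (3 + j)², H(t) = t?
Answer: √67754/2 ≈ 130.15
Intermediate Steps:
U = 31 (U = 6 + 5*5 = 6 + 25 = 31)
C(h, D) = 16 (C(h, D) = (3 + 1)² = 4² = 16)
G = 33845/2 (G = -3/2 + (10121 - 1*(-23727))/2 = -3/2 + (10121 + 23727)/2 = -3/2 + (½)*33848 = -3/2 + 16924 = 33845/2 ≈ 16923.)
√(G + C(H(U), -103)) = √(33845/2 + 16) = √(33877/2) = √67754/2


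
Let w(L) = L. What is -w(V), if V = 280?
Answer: -280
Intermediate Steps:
-w(V) = -1*280 = -280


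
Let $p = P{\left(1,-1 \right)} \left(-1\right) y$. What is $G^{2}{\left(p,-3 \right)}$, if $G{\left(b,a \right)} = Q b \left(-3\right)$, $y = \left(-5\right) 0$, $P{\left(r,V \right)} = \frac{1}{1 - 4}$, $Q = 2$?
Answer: $0$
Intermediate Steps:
$P{\left(r,V \right)} = - \frac{1}{3}$ ($P{\left(r,V \right)} = \frac{1}{-3} = - \frac{1}{3}$)
$y = 0$
$p = 0$ ($p = \left(- \frac{1}{3}\right) \left(-1\right) 0 = \frac{1}{3} \cdot 0 = 0$)
$G{\left(b,a \right)} = - 6 b$ ($G{\left(b,a \right)} = 2 b \left(-3\right) = - 6 b$)
$G^{2}{\left(p,-3 \right)} = \left(\left(-6\right) 0\right)^{2} = 0^{2} = 0$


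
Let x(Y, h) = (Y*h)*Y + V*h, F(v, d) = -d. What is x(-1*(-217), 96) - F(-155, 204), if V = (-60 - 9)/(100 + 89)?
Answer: 94934972/21 ≈ 4.5207e+6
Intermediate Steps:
V = -23/63 (V = -69/189 = -69*1/189 = -23/63 ≈ -0.36508)
x(Y, h) = -23*h/63 + h*Y**2 (x(Y, h) = (Y*h)*Y - 23*h/63 = h*Y**2 - 23*h/63 = -23*h/63 + h*Y**2)
x(-1*(-217), 96) - F(-155, 204) = (1/63)*96*(-23 + 63*(-1*(-217))**2) - (-1)*204 = (1/63)*96*(-23 + 63*217**2) - 1*(-204) = (1/63)*96*(-23 + 63*47089) + 204 = (1/63)*96*(-23 + 2966607) + 204 = (1/63)*96*2966584 + 204 = 94930688/21 + 204 = 94934972/21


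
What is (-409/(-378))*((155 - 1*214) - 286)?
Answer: -47035/126 ≈ -373.29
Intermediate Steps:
(-409/(-378))*((155 - 1*214) - 286) = (-409*(-1/378))*((155 - 214) - 286) = 409*(-59 - 286)/378 = (409/378)*(-345) = -47035/126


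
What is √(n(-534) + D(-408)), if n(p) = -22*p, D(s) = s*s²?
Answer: 2*I*√16976391 ≈ 8240.5*I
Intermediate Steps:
D(s) = s³
√(n(-534) + D(-408)) = √(-22*(-534) + (-408)³) = √(11748 - 67917312) = √(-67905564) = 2*I*√16976391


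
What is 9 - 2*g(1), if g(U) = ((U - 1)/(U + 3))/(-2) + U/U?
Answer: 7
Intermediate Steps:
g(U) = 1 - (-1 + U)/(2*(3 + U)) (g(U) = ((-1 + U)/(3 + U))*(-½) + 1 = -(-1 + U)/(2*(3 + U)) + 1 = 1 - (-1 + U)/(2*(3 + U)))
9 - 2*g(1) = 9 - (7 + 1)/(3 + 1) = 9 - 8/4 = 9 - 2*1 = 9 - 2 = 7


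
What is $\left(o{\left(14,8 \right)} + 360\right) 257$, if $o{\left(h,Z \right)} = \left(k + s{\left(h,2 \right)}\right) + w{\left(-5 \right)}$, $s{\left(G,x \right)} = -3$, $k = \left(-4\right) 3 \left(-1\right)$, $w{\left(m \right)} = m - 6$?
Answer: $92006$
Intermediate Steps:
$w{\left(m \right)} = -6 + m$ ($w{\left(m \right)} = m - 6 = -6 + m$)
$k = 12$ ($k = \left(-12\right) \left(-1\right) = 12$)
$o{\left(h,Z \right)} = -2$ ($o{\left(h,Z \right)} = \left(12 - 3\right) - 11 = 9 - 11 = -2$)
$\left(o{\left(14,8 \right)} + 360\right) 257 = \left(-2 + 360\right) 257 = 358 \cdot 257 = 92006$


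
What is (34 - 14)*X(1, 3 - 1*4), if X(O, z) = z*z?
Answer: 20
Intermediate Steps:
X(O, z) = z²
(34 - 14)*X(1, 3 - 1*4) = (34 - 14)*(3 - 1*4)² = 20*(3 - 4)² = 20*(-1)² = 20*1 = 20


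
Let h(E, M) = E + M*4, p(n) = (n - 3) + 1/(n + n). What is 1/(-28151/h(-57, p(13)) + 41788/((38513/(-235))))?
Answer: 8434347/11943713599 ≈ 0.00070617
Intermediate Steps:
p(n) = -3 + n + 1/(2*n) (p(n) = (-3 + n) + 1/(2*n) = -3 + n + 1/(2*n))
h(E, M) = E + 4*M
1/(-28151/h(-57, p(13)) + 41788/((38513/(-235)))) = 1/(-28151/(-57 + 4*(-3 + 13 + (½)/13)) + 41788/((38513/(-235)))) = 1/(-28151/(-57 + 4*(-3 + 13 + (½)*(1/13))) + 41788/((38513*(-1/235)))) = 1/(-28151/(-57 + 4*(-3 + 13 + 1/26)) + 41788/(-38513/235)) = 1/(-28151/(-57 + 4*(261/26)) + 41788*(-235/38513)) = 1/(-28151/(-57 + 522/13) - 9820180/38513) = 1/(-28151/(-219/13) - 9820180/38513) = 1/(-28151*(-13/219) - 9820180/38513) = 1/(365963/219 - 9820180/38513) = 1/(11943713599/8434347) = 8434347/11943713599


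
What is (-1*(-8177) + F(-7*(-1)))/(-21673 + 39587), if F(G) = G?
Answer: 4092/8957 ≈ 0.45685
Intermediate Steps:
(-1*(-8177) + F(-7*(-1)))/(-21673 + 39587) = (-1*(-8177) - 7*(-1))/(-21673 + 39587) = (8177 + 7)/17914 = 8184*(1/17914) = 4092/8957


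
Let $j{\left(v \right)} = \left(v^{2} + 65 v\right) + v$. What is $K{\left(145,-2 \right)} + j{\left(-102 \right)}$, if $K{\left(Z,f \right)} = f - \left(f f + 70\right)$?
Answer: $3596$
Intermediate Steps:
$K{\left(Z,f \right)} = -70 + f - f^{2}$ ($K{\left(Z,f \right)} = f - \left(f^{2} + 70\right) = f - \left(70 + f^{2}\right) = -70 + f - f^{2}$)
$j{\left(v \right)} = v^{2} + 66 v$
$K{\left(145,-2 \right)} + j{\left(-102 \right)} = \left(-70 - 2 - \left(-2\right)^{2}\right) - 102 \left(66 - 102\right) = \left(-70 - 2 - 4\right) - -3672 = \left(-70 - 2 - 4\right) + 3672 = -76 + 3672 = 3596$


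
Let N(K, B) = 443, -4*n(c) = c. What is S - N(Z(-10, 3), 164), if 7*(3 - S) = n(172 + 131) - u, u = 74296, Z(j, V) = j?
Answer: 285167/28 ≈ 10185.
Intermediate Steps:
n(c) = -c/4
S = 297571/28 (S = 3 - (-(172 + 131)/4 - 1*74296)/7 = 3 - (-1/4*303 - 74296)/7 = 3 - (-303/4 - 74296)/7 = 3 - 1/7*(-297487/4) = 3 + 297487/28 = 297571/28 ≈ 10628.)
S - N(Z(-10, 3), 164) = 297571/28 - 1*443 = 297571/28 - 443 = 285167/28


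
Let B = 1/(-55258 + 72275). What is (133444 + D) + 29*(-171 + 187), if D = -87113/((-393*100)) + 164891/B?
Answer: 110279103448613/39300 ≈ 2.8061e+9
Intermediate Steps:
B = 1/17017 ≈ 5.8765e-5
D = 110273840864213/39300 (D = -87113/((-393*100)) + 164891/(1/17017) = -87113/(-39300) + 164891*17017 = -87113*(-1/39300) + 2805950147 = 87113/39300 + 2805950147 = 110273840864213/39300 ≈ 2.8059e+9)
(133444 + D) + 29*(-171 + 187) = (133444 + 110273840864213/39300) + 29*(-171 + 187) = 110279085213413/39300 + 29*16 = 110279085213413/39300 + 464 = 110279103448613/39300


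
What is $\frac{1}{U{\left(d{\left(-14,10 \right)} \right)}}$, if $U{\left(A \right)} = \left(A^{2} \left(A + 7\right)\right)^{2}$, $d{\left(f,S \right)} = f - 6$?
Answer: $\frac{1}{27040000} \approx 3.6982 \cdot 10^{-8}$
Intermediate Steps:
$d{\left(f,S \right)} = -6 + f$
$U{\left(A \right)} = A^{4} \left(7 + A\right)^{2}$ ($U{\left(A \right)} = \left(A^{2} \left(7 + A\right)\right)^{2} = A^{4} \left(7 + A\right)^{2}$)
$\frac{1}{U{\left(d{\left(-14,10 \right)} \right)}} = \frac{1}{\left(-6 - 14\right)^{4} \left(7 - 20\right)^{2}} = \frac{1}{\left(-20\right)^{4} \left(7 - 20\right)^{2}} = \frac{1}{160000 \left(-13\right)^{2}} = \frac{1}{160000 \cdot 169} = \frac{1}{27040000}$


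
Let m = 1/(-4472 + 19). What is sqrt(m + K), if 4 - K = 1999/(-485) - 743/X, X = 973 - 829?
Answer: sqrt(8920453788552215)/25916460 ≈ 3.6443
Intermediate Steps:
X = 144
m = -1/4453 (m = 1/(-4453) = -1/4453 ≈ -0.00022457)
K = 927571/69840 (K = 4 - (1999/(-485) - 743/144) = 4 - (1999*(-1/485) - 743*1/144) = 4 - (-1999/485 - 743/144) = 4 - 1*(-648211/69840) = 4 + 648211/69840 = 927571/69840 ≈ 13.281)
sqrt(m + K) = sqrt(-1/4453 + 927571/69840) = sqrt(4130403823/310997520) = sqrt(8920453788552215)/25916460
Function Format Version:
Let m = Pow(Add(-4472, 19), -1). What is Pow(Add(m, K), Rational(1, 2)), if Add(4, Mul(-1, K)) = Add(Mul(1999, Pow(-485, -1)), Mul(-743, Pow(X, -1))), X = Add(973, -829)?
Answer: Mul(Rational(1, 25916460), Pow(8920453788552215, Rational(1, 2))) ≈ 3.6443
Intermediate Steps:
X = 144
m = Rational(-1, 4453) (m = Pow(-4453, -1) = Rational(-1, 4453) ≈ -0.00022457)
K = Rational(927571, 69840) (K = Add(4, Mul(-1, Add(Mul(1999, Pow(-485, -1)), Mul(-743, Pow(144, -1))))) = Add(4, Mul(-1, Add(Mul(1999, Rational(-1, 485)), Mul(-743, Rational(1, 144))))) = Add(4, Mul(-1, Add(Rational(-1999, 485), Rational(-743, 144)))) = Add(4, Mul(-1, Rational(-648211, 69840))) = Add(4, Rational(648211, 69840)) = Rational(927571, 69840) ≈ 13.281)
Pow(Add(m, K), Rational(1, 2)) = Pow(Add(Rational(-1, 4453), Rational(927571, 69840)), Rational(1, 2)) = Pow(Rational(4130403823, 310997520), Rational(1, 2)) = Mul(Rational(1, 25916460), Pow(8920453788552215, Rational(1, 2)))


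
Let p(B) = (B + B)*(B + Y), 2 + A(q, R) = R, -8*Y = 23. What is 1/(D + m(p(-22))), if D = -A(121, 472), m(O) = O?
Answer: 2/1249 ≈ 0.0016013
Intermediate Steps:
Y = -23/8 (Y = -⅛*23 = -23/8 ≈ -2.8750)
A(q, R) = -2 + R
p(B) = 2*B*(-23/8 + B) (p(B) = (B + B)*(B - 23/8) = (2*B)*(-23/8 + B) = 2*B*(-23/8 + B))
D = -470 (D = -(-2 + 472) = -1*470 = -470)
1/(D + m(p(-22))) = 1/(-470 + (¼)*(-22)*(-23 + 8*(-22))) = 1/(-470 + (¼)*(-22)*(-23 - 176)) = 1/(-470 + (¼)*(-22)*(-199)) = 1/(-470 + 2189/2) = 1/(1249/2) = 2/1249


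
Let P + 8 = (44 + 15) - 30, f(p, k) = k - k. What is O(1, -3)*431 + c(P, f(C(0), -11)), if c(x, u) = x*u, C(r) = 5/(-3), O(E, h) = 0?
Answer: 0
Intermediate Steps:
C(r) = -5/3 (C(r) = 5*(-⅓) = -5/3)
f(p, k) = 0
P = 21 (P = -8 + ((44 + 15) - 30) = -8 + (59 - 30) = -8 + 29 = 21)
c(x, u) = u*x
O(1, -3)*431 + c(P, f(C(0), -11)) = 0*431 + 0*21 = 0 + 0 = 0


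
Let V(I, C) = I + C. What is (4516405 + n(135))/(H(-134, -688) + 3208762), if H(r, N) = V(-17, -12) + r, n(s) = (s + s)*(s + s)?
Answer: 4589305/3208599 ≈ 1.4303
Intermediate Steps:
n(s) = 4*s² (n(s) = (2*s)*(2*s) = 4*s²)
V(I, C) = C + I
H(r, N) = -29 + r (H(r, N) = (-12 - 17) + r = -29 + r)
(4516405 + n(135))/(H(-134, -688) + 3208762) = (4516405 + 4*135²)/((-29 - 134) + 3208762) = (4516405 + 4*18225)/(-163 + 3208762) = (4516405 + 72900)/3208599 = 4589305*(1/3208599) = 4589305/3208599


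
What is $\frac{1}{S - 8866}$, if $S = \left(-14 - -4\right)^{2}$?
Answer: $- \frac{1}{8766} \approx -0.00011408$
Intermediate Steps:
$S = 100$ ($S = \left(-14 + \left(-11 + 15\right)\right)^{2} = \left(-14 + 4\right)^{2} = \left(-10\right)^{2} = 100$)
$\frac{1}{S - 8866} = \frac{1}{100 - 8866} = \frac{1}{-8766} = - \frac{1}{8766}$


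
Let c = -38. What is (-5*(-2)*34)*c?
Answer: -12920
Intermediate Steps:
(-5*(-2)*34)*c = (-5*(-2)*34)*(-38) = (10*34)*(-38) = 340*(-38) = -12920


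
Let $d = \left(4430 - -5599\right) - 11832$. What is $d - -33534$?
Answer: $31731$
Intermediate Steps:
$d = -1803$ ($d = \left(4430 + 5599\right) - 11832 = 10029 - 11832 = -1803$)
$d - -33534 = -1803 - -33534 = -1803 + 33534 = 31731$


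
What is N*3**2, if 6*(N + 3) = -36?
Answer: -81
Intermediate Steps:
N = -9 (N = -3 + (1/6)*(-36) = -3 - 6 = -9)
N*3**2 = -9*3**2 = -9*9 = -81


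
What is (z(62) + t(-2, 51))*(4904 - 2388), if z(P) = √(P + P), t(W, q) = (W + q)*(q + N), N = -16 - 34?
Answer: 123284 + 5032*√31 ≈ 1.5130e+5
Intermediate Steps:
N = -50
t(W, q) = (-50 + q)*(W + q) (t(W, q) = (W + q)*(q - 50) = (W + q)*(-50 + q) = (-50 + q)*(W + q))
z(P) = √2*√P (z(P) = √(2*P) = √2*√P)
(z(62) + t(-2, 51))*(4904 - 2388) = (√2*√62 + (51² - 50*(-2) - 50*51 - 2*51))*(4904 - 2388) = (2*√31 + (2601 + 100 - 2550 - 102))*2516 = (2*√31 + 49)*2516 = (49 + 2*√31)*2516 = 123284 + 5032*√31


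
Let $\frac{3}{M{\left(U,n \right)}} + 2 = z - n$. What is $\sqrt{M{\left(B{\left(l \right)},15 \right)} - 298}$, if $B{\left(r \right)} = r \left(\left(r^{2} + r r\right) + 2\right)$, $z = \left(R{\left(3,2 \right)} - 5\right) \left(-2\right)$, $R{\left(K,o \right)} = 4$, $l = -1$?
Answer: $\frac{i \sqrt{7455}}{5} \approx 17.268 i$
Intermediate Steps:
$z = 2$ ($z = \left(4 - 5\right) \left(-2\right) = \left(-1\right) \left(-2\right) = 2$)
$B{\left(r \right)} = r \left(2 + 2 r^{2}\right)$ ($B{\left(r \right)} = r \left(\left(r^{2} + r^{2}\right) + 2\right) = r \left(2 r^{2} + 2\right) = r \left(2 + 2 r^{2}\right)$)
$M{\left(U,n \right)} = - \frac{3}{n}$ ($M{\left(U,n \right)} = \frac{3}{-2 - \left(-2 + n\right)} = \frac{3}{\left(-1\right) n} = 3 \left(- \frac{1}{n}\right) = - \frac{3}{n}$)
$\sqrt{M{\left(B{\left(l \right)},15 \right)} - 298} = \sqrt{- \frac{3}{15} - 298} = \sqrt{\left(-3\right) \frac{1}{15} - 298} = \sqrt{- \frac{1}{5} - 298} = \sqrt{- \frac{1491}{5}} = \frac{i \sqrt{7455}}{5}$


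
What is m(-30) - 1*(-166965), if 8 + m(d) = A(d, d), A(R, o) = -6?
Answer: 166951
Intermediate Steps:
m(d) = -14 (m(d) = -8 - 6 = -14)
m(-30) - 1*(-166965) = -14 - 1*(-166965) = -14 + 166965 = 166951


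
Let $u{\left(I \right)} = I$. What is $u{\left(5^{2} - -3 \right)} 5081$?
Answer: $142268$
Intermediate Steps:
$u{\left(5^{2} - -3 \right)} 5081 = \left(5^{2} - -3\right) 5081 = \left(25 + 3\right) 5081 = 28 \cdot 5081 = 142268$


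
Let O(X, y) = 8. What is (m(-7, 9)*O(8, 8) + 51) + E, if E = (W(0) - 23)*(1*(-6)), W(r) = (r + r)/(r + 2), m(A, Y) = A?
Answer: 133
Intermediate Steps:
W(r) = 2*r/(2 + r) (W(r) = (2*r)/(2 + r) = 2*r/(2 + r))
E = 138 (E = (2*0/(2 + 0) - 23)*(1*(-6)) = (2*0/2 - 23)*(-6) = (2*0*(½) - 23)*(-6) = (0 - 23)*(-6) = -23*(-6) = 138)
(m(-7, 9)*O(8, 8) + 51) + E = (-7*8 + 51) + 138 = (-56 + 51) + 138 = -5 + 138 = 133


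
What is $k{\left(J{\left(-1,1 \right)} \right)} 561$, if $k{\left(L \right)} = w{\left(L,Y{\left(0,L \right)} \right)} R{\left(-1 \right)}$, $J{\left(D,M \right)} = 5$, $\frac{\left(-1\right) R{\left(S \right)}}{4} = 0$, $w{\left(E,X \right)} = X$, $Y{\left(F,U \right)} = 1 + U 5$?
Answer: $0$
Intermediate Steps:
$Y{\left(F,U \right)} = 1 + 5 U$
$R{\left(S \right)} = 0$ ($R{\left(S \right)} = \left(-4\right) 0 = 0$)
$k{\left(L \right)} = 0$ ($k{\left(L \right)} = \left(1 + 5 L\right) 0 = 0$)
$k{\left(J{\left(-1,1 \right)} \right)} 561 = 0 \cdot 561 = 0$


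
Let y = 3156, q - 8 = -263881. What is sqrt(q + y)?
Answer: I*sqrt(260717) ≈ 510.6*I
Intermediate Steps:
q = -263873 (q = 8 - 263881 = -263873)
sqrt(q + y) = sqrt(-263873 + 3156) = sqrt(-260717) = I*sqrt(260717)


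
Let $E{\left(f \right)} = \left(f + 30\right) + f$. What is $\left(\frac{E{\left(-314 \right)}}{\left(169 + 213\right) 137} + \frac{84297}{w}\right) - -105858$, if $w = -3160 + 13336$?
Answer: $\frac{9396527734437}{88758464} \approx 1.0587 \cdot 10^{5}$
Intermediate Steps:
$E{\left(f \right)} = 30 + 2 f$ ($E{\left(f \right)} = \left(30 + f\right) + f = 30 + 2 f$)
$w = 10176$
$\left(\frac{E{\left(-314 \right)}}{\left(169 + 213\right) 137} + \frac{84297}{w}\right) - -105858 = \left(\frac{30 + 2 \left(-314\right)}{\left(169 + 213\right) 137} + \frac{84297}{10176}\right) - -105858 = \left(\frac{30 - 628}{382 \cdot 137} + 84297 \cdot \frac{1}{10176}\right) + 105858 = \left(- \frac{598}{52334} + \frac{28099}{3392}\right) + 105858 = \left(\left(-598\right) \frac{1}{52334} + \frac{28099}{3392}\right) + 105858 = \left(- \frac{299}{26167} + \frac{28099}{3392}\right) + 105858 = \frac{734252325}{88758464} + 105858 = \frac{9396527734437}{88758464}$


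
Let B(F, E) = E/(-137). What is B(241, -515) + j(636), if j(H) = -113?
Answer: -14966/137 ≈ -109.24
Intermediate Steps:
B(F, E) = -E/137 (B(F, E) = E*(-1/137) = -E/137)
B(241, -515) + j(636) = -1/137*(-515) - 113 = 515/137 - 113 = -14966/137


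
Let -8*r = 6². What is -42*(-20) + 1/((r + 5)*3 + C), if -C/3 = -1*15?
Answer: 78122/93 ≈ 840.02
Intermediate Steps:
C = 45 (C = -(-3)*15 = -3*(-15) = 45)
r = -9/2 (r = -⅛*6² = -⅛*36 = -9/2 ≈ -4.5000)
-42*(-20) + 1/((r + 5)*3 + C) = -42*(-20) + 1/((-9/2 + 5)*3 + 45) = 840 + 1/((½)*3 + 45) = 840 + 1/(3/2 + 45) = 840 + 1/(93/2) = 840 + 2/93 = 78122/93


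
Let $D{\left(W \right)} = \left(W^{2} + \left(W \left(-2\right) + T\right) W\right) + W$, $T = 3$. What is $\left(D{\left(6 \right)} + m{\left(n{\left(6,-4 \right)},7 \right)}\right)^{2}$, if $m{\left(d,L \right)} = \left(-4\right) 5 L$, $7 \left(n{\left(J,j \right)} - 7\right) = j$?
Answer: $23104$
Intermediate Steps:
$n{\left(J,j \right)} = 7 + \frac{j}{7}$
$m{\left(d,L \right)} = - 20 L$
$D{\left(W \right)} = W + W^{2} + W \left(3 - 2 W\right)$ ($D{\left(W \right)} = \left(W^{2} + \left(W \left(-2\right) + 3\right) W\right) + W = \left(W^{2} + \left(- 2 W + 3\right) W\right) + W = \left(W^{2} + \left(3 - 2 W\right) W\right) + W = \left(W^{2} + W \left(3 - 2 W\right)\right) + W = W + W^{2} + W \left(3 - 2 W\right)$)
$\left(D{\left(6 \right)} + m{\left(n{\left(6,-4 \right)},7 \right)}\right)^{2} = \left(6 \left(4 - 6\right) - 140\right)^{2} = \left(6 \left(-2\right) - 140\right)^{2} = \left(-12 - 140\right)^{2} = \left(-152\right)^{2} = 23104$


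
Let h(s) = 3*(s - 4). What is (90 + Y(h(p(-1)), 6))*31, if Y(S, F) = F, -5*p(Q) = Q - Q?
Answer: 2976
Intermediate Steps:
p(Q) = 0 (p(Q) = -(Q - Q)/5 = -1/5*0 = 0)
h(s) = -12 + 3*s (h(s) = 3*(-4 + s) = -12 + 3*s)
(90 + Y(h(p(-1)), 6))*31 = (90 + 6)*31 = 96*31 = 2976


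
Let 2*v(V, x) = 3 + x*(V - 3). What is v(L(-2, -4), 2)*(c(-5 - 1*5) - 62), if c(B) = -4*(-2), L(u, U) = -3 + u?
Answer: 351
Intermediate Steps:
c(B) = 8
v(V, x) = 3/2 + x*(-3 + V)/2 (v(V, x) = (3 + x*(V - 3))/2 = (3 + x*(-3 + V))/2 = 3/2 + x*(-3 + V)/2)
v(L(-2, -4), 2)*(c(-5 - 1*5) - 62) = (3/2 - 3/2*2 + (½)*(-3 - 2)*2)*(8 - 62) = (3/2 - 3 + (½)*(-5)*2)*(-54) = (3/2 - 3 - 5)*(-54) = -13/2*(-54) = 351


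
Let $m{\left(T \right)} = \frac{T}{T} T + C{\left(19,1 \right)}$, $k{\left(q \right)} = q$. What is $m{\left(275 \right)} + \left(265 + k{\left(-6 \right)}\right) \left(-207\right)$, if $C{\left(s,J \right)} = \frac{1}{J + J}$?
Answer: $- \frac{106675}{2} \approx -53338.0$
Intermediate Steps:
$C{\left(s,J \right)} = \frac{1}{2 J}$
$m{\left(T \right)} = \frac{1}{2} + T$ ($m{\left(T \right)} = \frac{T}{T} T + \frac{1}{2 \cdot 1} = 1 T + \frac{1}{2} \cdot 1 = T + \frac{1}{2} = \frac{1}{2} + T$)
$m{\left(275 \right)} + \left(265 + k{\left(-6 \right)}\right) \left(-207\right) = \left(\frac{1}{2} + 275\right) + \left(265 - 6\right) \left(-207\right) = \frac{551}{2} + 259 \left(-207\right) = \frac{551}{2} - 53613 = - \frac{106675}{2}$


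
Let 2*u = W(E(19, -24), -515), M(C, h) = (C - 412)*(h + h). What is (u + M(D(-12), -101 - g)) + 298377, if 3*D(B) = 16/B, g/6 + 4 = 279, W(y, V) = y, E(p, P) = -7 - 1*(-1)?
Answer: 15684790/9 ≈ 1.7428e+6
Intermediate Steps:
E(p, P) = -6 (E(p, P) = -7 + 1 = -6)
g = 1650 (g = -24 + 6*279 = -24 + 1674 = 1650)
D(B) = 16/(3*B) (D(B) = (16/B)/3 = 16/(3*B))
M(C, h) = 2*h*(-412 + C) (M(C, h) = (-412 + C)*(2*h) = 2*h*(-412 + C))
u = -3 (u = (1/2)*(-6) = -3)
(u + M(D(-12), -101 - g)) + 298377 = (-3 + 2*(-101 - 1*1650)*(-412 + (16/3)/(-12))) + 298377 = (-3 + 2*(-101 - 1650)*(-412 + (16/3)*(-1/12))) + 298377 = (-3 + 2*(-1751)*(-412 - 4/9)) + 298377 = (-3 + 2*(-1751)*(-3712/9)) + 298377 = (-3 + 12999424/9) + 298377 = 12999397/9 + 298377 = 15684790/9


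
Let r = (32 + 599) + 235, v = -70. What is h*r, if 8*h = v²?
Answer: 530425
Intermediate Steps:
r = 866 (r = 631 + 235 = 866)
h = 1225/2 (h = (⅛)*(-70)² = (⅛)*4900 = 1225/2 ≈ 612.50)
h*r = (1225/2)*866 = 530425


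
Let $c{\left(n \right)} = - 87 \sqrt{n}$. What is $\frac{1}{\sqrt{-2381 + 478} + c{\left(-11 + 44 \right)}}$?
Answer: $- \frac{1}{87 \sqrt{33} - i \sqrt{1903}} \approx -0.0019858 - 0.00017333 i$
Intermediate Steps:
$\frac{1}{\sqrt{-2381 + 478} + c{\left(-11 + 44 \right)}} = \frac{1}{\sqrt{-2381 + 478} - 87 \sqrt{-11 + 44}} = \frac{1}{\sqrt{-1903} - 87 \sqrt{33}} = \frac{1}{i \sqrt{1903} - 87 \sqrt{33}} = \frac{1}{- 87 \sqrt{33} + i \sqrt{1903}}$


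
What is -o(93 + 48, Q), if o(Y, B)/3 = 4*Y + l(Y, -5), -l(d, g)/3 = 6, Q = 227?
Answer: -1638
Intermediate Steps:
l(d, g) = -18 (l(d, g) = -3*6 = -18)
o(Y, B) = -54 + 12*Y (o(Y, B) = 3*(4*Y - 18) = 3*(-18 + 4*Y) = -54 + 12*Y)
-o(93 + 48, Q) = -(-54 + 12*(93 + 48)) = -(-54 + 12*141) = -(-54 + 1692) = -1*1638 = -1638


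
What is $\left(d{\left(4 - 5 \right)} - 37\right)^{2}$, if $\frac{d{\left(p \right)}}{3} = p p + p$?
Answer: $1369$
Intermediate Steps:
$d{\left(p \right)} = 3 p + 3 p^{2}$ ($d{\left(p \right)} = 3 \left(p p + p\right) = 3 \left(p^{2} + p\right) = 3 \left(p + p^{2}\right) = 3 p + 3 p^{2}$)
$\left(d{\left(4 - 5 \right)} - 37\right)^{2} = \left(3 \left(4 - 5\right) \left(1 + \left(4 - 5\right)\right) - 37\right)^{2} = \left(3 \left(-1\right) \left(1 - 1\right) - 37\right)^{2} = \left(3 \left(-1\right) 0 - 37\right)^{2} = \left(0 - 37\right)^{2} = \left(-37\right)^{2} = 1369$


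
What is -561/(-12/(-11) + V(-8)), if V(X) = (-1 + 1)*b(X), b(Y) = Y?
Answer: -2057/4 ≈ -514.25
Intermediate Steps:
V(X) = 0 (V(X) = (-1 + 1)*X = 0*X = 0)
-561/(-12/(-11) + V(-8)) = -561/(-12/(-11) + 0) = -561/(-12*(-1/11) + 0) = -561/(12/11 + 0) = -561/(12/11) = (11/12)*(-561) = -2057/4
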